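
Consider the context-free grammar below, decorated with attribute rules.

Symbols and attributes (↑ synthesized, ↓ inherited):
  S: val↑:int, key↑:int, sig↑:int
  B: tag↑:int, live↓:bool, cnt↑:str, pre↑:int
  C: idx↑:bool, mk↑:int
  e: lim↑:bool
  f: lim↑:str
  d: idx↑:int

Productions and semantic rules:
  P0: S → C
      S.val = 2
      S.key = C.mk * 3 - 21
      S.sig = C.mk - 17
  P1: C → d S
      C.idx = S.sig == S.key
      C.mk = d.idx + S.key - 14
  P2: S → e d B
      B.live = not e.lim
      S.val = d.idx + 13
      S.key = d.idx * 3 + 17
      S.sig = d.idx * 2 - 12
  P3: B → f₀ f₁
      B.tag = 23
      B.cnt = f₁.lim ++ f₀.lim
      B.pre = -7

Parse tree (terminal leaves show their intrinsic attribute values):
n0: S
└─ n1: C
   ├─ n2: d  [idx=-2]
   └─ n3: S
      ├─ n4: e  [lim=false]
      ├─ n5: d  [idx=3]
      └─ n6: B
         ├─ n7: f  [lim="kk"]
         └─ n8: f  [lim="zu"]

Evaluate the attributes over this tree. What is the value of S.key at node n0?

1. n2.idx = -2  [terminal]
2. n4.lim = false  [terminal]
3. n5.idx = 3  [terminal]
4. n6.live = true  [not e.lim]
5. n7.lim = "kk"  [terminal]
6. n8.lim = "zu"  [terminal]
7. n6.tag = 23  [23]
8. n6.cnt = "zukk"  [f₁.lim ++ f₀.lim]
9. n6.pre = -7  [-7]
10. n3.val = 16  [d.idx + 13]
11. n3.key = 26  [d.idx * 3 + 17]
12. n3.sig = -6  [d.idx * 2 - 12]
13. n1.idx = false  [S.sig == S.key]
14. n1.mk = 10  [d.idx + S.key - 14]
15. n0.val = 2  [2]
16. n0.key = 9  [C.mk * 3 - 21]
17. n0.sig = -7  [C.mk - 17]

9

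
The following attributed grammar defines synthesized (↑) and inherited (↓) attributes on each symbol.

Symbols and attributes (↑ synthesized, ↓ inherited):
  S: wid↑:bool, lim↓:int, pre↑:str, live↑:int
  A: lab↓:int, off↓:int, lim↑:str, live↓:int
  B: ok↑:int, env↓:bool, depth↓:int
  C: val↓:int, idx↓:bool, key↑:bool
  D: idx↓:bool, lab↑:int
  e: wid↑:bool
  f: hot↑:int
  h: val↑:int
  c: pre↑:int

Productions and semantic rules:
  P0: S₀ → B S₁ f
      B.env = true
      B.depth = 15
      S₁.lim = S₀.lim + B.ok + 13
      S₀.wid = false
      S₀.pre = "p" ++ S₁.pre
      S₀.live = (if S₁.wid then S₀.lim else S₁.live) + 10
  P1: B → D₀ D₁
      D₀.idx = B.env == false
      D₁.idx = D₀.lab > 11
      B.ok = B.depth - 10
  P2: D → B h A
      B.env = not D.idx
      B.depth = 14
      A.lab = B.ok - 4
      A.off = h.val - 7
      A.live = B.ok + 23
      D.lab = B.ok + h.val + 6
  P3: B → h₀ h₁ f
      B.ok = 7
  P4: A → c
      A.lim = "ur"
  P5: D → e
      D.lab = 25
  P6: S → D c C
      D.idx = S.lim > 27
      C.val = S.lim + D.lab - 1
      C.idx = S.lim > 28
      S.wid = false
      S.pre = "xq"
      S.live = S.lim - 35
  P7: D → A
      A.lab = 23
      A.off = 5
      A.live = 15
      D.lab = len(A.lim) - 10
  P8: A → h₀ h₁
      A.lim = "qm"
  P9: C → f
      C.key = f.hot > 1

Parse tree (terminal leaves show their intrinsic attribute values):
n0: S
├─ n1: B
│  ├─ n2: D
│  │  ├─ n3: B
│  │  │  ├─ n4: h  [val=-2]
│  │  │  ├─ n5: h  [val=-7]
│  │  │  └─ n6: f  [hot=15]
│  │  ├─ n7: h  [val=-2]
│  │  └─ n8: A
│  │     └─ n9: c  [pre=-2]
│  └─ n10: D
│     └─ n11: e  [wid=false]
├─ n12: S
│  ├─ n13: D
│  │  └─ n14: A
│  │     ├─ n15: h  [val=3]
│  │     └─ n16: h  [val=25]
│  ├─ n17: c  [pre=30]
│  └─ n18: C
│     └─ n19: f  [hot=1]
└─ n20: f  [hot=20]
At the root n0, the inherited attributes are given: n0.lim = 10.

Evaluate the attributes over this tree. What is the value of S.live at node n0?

3

1. n0.lim = 10  [given at root]
2. n1.env = true  [true]
3. n1.depth = 15  [15]
4. n2.idx = false  [B.env == false]
5. n3.env = true  [not D.idx]
6. n3.depth = 14  [14]
7. n4.val = -2  [terminal]
8. n5.val = -7  [terminal]
9. n6.hot = 15  [terminal]
10. n3.ok = 7  [7]
11. n7.val = -2  [terminal]
12. n8.lab = 3  [B.ok - 4]
13. n8.off = -9  [h.val - 7]
14. n8.live = 30  [B.ok + 23]
15. n9.pre = -2  [terminal]
16. n8.lim = "ur"  ["ur"]
17. n2.lab = 11  [B.ok + h.val + 6]
18. n10.idx = false  [D₀.lab > 11]
19. n11.wid = false  [terminal]
20. n10.lab = 25  [25]
21. n1.ok = 5  [B.depth - 10]
22. n12.lim = 28  [S₀.lim + B.ok + 13]
23. n13.idx = true  [S.lim > 27]
24. n14.lab = 23  [23]
25. n14.off = 5  [5]
26. n14.live = 15  [15]
27. n15.val = 3  [terminal]
28. n16.val = 25  [terminal]
29. n14.lim = "qm"  ["qm"]
30. n13.lab = -8  [len(A.lim) - 10]
31. n17.pre = 30  [terminal]
32. n18.val = 19  [S.lim + D.lab - 1]
33. n18.idx = false  [S.lim > 28]
34. n19.hot = 1  [terminal]
35. n18.key = false  [f.hot > 1]
36. n12.wid = false  [false]
37. n12.pre = "xq"  ["xq"]
38. n12.live = -7  [S.lim - 35]
39. n20.hot = 20  [terminal]
40. n0.wid = false  [false]
41. n0.pre = "pxq"  ["p" ++ S₁.pre]
42. n0.live = 3  [(if S₁.wid then S₀.lim else S₁.live) + 10]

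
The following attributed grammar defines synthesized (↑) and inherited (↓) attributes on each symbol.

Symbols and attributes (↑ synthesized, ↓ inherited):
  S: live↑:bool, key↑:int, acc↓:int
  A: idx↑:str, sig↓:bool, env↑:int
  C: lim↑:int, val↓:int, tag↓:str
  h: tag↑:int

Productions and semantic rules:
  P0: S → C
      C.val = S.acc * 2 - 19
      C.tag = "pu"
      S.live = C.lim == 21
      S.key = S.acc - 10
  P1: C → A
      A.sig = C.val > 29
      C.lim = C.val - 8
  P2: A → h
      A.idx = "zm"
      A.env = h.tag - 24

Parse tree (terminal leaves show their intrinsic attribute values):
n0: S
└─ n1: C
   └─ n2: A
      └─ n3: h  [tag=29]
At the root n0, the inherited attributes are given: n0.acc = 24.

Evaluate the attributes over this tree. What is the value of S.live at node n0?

true

1. n0.acc = 24  [given at root]
2. n1.val = 29  [S.acc * 2 - 19]
3. n1.tag = "pu"  ["pu"]
4. n2.sig = false  [C.val > 29]
5. n3.tag = 29  [terminal]
6. n2.idx = "zm"  ["zm"]
7. n2.env = 5  [h.tag - 24]
8. n1.lim = 21  [C.val - 8]
9. n0.live = true  [C.lim == 21]
10. n0.key = 14  [S.acc - 10]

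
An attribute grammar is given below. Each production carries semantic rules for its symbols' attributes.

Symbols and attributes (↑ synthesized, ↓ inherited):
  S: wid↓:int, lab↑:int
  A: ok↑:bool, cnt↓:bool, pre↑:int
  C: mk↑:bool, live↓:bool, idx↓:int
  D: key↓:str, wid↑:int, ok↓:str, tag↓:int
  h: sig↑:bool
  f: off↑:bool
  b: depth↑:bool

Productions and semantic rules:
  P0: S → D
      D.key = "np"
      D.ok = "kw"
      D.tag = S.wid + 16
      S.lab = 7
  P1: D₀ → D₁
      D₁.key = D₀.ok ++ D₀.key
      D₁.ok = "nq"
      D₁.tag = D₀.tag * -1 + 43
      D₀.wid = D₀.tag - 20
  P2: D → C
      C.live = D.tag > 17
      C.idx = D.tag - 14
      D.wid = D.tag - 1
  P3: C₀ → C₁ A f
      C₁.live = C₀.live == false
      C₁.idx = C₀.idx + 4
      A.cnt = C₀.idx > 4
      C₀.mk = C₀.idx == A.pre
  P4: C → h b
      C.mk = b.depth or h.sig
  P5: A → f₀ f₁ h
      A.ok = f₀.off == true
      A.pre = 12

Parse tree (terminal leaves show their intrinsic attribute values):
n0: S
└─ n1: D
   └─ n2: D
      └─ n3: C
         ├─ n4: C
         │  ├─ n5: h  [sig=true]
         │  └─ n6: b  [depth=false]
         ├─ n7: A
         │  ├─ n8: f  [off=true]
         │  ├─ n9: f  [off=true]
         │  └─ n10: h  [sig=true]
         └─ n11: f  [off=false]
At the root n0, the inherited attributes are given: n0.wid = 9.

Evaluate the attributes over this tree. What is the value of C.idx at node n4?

8

1. n0.wid = 9  [given at root]
2. n1.key = "np"  ["np"]
3. n1.ok = "kw"  ["kw"]
4. n1.tag = 25  [S.wid + 16]
5. n2.key = "kwnp"  [D₀.ok ++ D₀.key]
6. n2.ok = "nq"  ["nq"]
7. n2.tag = 18  [D₀.tag * -1 + 43]
8. n3.live = true  [D.tag > 17]
9. n3.idx = 4  [D.tag - 14]
10. n4.live = false  [C₀.live == false]
11. n4.idx = 8  [C₀.idx + 4]
12. n5.sig = true  [terminal]
13. n6.depth = false  [terminal]
14. n4.mk = true  [b.depth or h.sig]
15. n7.cnt = false  [C₀.idx > 4]
16. n8.off = true  [terminal]
17. n9.off = true  [terminal]
18. n10.sig = true  [terminal]
19. n7.ok = true  [f₀.off == true]
20. n7.pre = 12  [12]
21. n11.off = false  [terminal]
22. n3.mk = false  [C₀.idx == A.pre]
23. n2.wid = 17  [D.tag - 1]
24. n1.wid = 5  [D₀.tag - 20]
25. n0.lab = 7  [7]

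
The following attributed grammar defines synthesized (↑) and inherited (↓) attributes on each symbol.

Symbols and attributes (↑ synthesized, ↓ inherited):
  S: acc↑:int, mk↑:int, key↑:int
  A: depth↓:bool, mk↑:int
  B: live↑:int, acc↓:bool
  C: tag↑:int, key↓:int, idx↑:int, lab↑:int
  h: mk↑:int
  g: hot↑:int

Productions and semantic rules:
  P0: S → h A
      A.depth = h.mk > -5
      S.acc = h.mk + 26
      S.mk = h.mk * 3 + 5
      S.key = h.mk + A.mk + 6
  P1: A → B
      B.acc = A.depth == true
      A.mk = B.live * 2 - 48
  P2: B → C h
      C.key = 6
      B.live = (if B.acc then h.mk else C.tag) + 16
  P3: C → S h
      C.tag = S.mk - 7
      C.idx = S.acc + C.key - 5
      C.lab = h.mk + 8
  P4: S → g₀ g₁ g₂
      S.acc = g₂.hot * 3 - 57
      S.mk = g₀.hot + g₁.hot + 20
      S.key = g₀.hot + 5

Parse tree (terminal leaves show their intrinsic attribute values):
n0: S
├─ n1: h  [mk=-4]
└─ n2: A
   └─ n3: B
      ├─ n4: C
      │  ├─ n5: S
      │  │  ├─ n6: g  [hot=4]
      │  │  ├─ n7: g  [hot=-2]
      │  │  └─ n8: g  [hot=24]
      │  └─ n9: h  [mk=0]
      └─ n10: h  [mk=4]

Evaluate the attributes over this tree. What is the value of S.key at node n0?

-6

1. n1.mk = -4  [terminal]
2. n2.depth = true  [h.mk > -5]
3. n3.acc = true  [A.depth == true]
4. n4.key = 6  [6]
5. n6.hot = 4  [terminal]
6. n7.hot = -2  [terminal]
7. n8.hot = 24  [terminal]
8. n5.acc = 15  [g₂.hot * 3 - 57]
9. n5.mk = 22  [g₀.hot + g₁.hot + 20]
10. n5.key = 9  [g₀.hot + 5]
11. n9.mk = 0  [terminal]
12. n4.tag = 15  [S.mk - 7]
13. n4.idx = 16  [S.acc + C.key - 5]
14. n4.lab = 8  [h.mk + 8]
15. n10.mk = 4  [terminal]
16. n3.live = 20  [(if B.acc then h.mk else C.tag) + 16]
17. n2.mk = -8  [B.live * 2 - 48]
18. n0.acc = 22  [h.mk + 26]
19. n0.mk = -7  [h.mk * 3 + 5]
20. n0.key = -6  [h.mk + A.mk + 6]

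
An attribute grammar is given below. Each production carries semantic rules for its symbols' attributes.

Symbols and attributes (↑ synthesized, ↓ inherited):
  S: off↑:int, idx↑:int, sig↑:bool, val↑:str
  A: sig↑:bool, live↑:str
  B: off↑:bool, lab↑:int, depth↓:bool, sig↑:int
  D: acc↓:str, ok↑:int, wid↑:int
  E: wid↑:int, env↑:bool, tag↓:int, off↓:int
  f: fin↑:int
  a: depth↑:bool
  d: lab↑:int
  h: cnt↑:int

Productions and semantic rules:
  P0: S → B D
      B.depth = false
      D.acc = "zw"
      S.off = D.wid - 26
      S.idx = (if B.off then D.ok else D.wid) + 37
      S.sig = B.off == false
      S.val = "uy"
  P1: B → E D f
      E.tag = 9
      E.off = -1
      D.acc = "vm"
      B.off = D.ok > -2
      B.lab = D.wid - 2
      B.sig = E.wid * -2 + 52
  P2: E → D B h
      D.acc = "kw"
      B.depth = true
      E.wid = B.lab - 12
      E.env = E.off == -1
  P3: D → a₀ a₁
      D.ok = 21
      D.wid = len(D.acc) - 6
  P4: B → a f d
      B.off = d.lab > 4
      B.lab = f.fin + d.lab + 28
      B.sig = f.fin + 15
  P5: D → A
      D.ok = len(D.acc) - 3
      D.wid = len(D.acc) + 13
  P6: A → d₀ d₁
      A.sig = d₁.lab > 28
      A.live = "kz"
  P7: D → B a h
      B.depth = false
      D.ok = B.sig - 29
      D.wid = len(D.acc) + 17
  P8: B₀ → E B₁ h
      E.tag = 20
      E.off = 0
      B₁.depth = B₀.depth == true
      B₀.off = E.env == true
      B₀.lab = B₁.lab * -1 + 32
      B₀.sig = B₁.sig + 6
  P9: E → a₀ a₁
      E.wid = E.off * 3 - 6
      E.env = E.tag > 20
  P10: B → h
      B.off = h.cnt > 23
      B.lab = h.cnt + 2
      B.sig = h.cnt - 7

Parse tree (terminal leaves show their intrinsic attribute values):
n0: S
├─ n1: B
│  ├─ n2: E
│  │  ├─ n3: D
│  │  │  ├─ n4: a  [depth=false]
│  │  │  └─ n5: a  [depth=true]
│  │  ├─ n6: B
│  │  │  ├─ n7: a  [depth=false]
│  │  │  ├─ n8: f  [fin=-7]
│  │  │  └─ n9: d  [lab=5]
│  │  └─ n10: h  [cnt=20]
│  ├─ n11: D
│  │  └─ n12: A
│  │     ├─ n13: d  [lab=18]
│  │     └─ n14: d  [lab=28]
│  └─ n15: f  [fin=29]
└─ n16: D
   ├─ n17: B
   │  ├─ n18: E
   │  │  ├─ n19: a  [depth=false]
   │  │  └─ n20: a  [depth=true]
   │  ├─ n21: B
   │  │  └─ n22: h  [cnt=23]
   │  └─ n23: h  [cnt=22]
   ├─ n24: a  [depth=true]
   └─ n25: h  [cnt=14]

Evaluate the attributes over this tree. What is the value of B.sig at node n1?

1. n1.depth = false  [false]
2. n2.tag = 9  [9]
3. n2.off = -1  [-1]
4. n3.acc = "kw"  ["kw"]
5. n4.depth = false  [terminal]
6. n5.depth = true  [terminal]
7. n3.ok = 21  [21]
8. n3.wid = -4  [len(D.acc) - 6]
9. n6.depth = true  [true]
10. n7.depth = false  [terminal]
11. n8.fin = -7  [terminal]
12. n9.lab = 5  [terminal]
13. n6.off = true  [d.lab > 4]
14. n6.lab = 26  [f.fin + d.lab + 28]
15. n6.sig = 8  [f.fin + 15]
16. n10.cnt = 20  [terminal]
17. n2.wid = 14  [B.lab - 12]
18. n2.env = true  [E.off == -1]
19. n11.acc = "vm"  ["vm"]
20. n13.lab = 18  [terminal]
21. n14.lab = 28  [terminal]
22. n12.sig = false  [d₁.lab > 28]
23. n12.live = "kz"  ["kz"]
24. n11.ok = -1  [len(D.acc) - 3]
25. n11.wid = 15  [len(D.acc) + 13]
26. n15.fin = 29  [terminal]
27. n1.off = true  [D.ok > -2]
28. n1.lab = 13  [D.wid - 2]
29. n1.sig = 24  [E.wid * -2 + 52]
30. n16.acc = "zw"  ["zw"]
31. n17.depth = false  [false]
32. n18.tag = 20  [20]
33. n18.off = 0  [0]
34. n19.depth = false  [terminal]
35. n20.depth = true  [terminal]
36. n18.wid = -6  [E.off * 3 - 6]
37. n18.env = false  [E.tag > 20]
38. n21.depth = false  [B₀.depth == true]
39. n22.cnt = 23  [terminal]
40. n21.off = false  [h.cnt > 23]
41. n21.lab = 25  [h.cnt + 2]
42. n21.sig = 16  [h.cnt - 7]
43. n23.cnt = 22  [terminal]
44. n17.off = false  [E.env == true]
45. n17.lab = 7  [B₁.lab * -1 + 32]
46. n17.sig = 22  [B₁.sig + 6]
47. n24.depth = true  [terminal]
48. n25.cnt = 14  [terminal]
49. n16.ok = -7  [B.sig - 29]
50. n16.wid = 19  [len(D.acc) + 17]
51. n0.off = -7  [D.wid - 26]
52. n0.idx = 30  [(if B.off then D.ok else D.wid) + 37]
53. n0.sig = false  [B.off == false]
54. n0.val = "uy"  ["uy"]

24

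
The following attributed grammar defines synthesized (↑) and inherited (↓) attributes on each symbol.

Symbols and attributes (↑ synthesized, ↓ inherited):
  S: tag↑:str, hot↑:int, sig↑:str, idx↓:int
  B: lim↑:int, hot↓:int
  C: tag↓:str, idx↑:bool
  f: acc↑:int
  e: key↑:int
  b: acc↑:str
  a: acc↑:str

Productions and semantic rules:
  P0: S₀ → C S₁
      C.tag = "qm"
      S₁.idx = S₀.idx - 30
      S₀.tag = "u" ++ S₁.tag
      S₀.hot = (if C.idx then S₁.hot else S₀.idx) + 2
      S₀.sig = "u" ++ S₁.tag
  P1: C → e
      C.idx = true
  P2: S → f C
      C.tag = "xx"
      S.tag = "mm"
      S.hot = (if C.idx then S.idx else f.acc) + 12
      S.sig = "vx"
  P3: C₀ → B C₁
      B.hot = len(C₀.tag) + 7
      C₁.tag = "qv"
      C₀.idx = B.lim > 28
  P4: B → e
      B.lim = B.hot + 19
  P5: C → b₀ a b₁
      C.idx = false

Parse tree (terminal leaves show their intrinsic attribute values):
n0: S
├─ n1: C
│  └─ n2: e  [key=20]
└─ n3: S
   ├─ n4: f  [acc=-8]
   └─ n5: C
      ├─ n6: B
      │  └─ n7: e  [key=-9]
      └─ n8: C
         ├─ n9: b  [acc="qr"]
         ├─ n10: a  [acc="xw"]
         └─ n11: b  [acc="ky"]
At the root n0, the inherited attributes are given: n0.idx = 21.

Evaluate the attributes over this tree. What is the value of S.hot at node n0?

6

1. n0.idx = 21  [given at root]
2. n1.tag = "qm"  ["qm"]
3. n2.key = 20  [terminal]
4. n1.idx = true  [true]
5. n3.idx = -9  [S₀.idx - 30]
6. n4.acc = -8  [terminal]
7. n5.tag = "xx"  ["xx"]
8. n6.hot = 9  [len(C₀.tag) + 7]
9. n7.key = -9  [terminal]
10. n6.lim = 28  [B.hot + 19]
11. n8.tag = "qv"  ["qv"]
12. n9.acc = "qr"  [terminal]
13. n10.acc = "xw"  [terminal]
14. n11.acc = "ky"  [terminal]
15. n8.idx = false  [false]
16. n5.idx = false  [B.lim > 28]
17. n3.tag = "mm"  ["mm"]
18. n3.hot = 4  [(if C.idx then S.idx else f.acc) + 12]
19. n3.sig = "vx"  ["vx"]
20. n0.tag = "umm"  ["u" ++ S₁.tag]
21. n0.hot = 6  [(if C.idx then S₁.hot else S₀.idx) + 2]
22. n0.sig = "umm"  ["u" ++ S₁.tag]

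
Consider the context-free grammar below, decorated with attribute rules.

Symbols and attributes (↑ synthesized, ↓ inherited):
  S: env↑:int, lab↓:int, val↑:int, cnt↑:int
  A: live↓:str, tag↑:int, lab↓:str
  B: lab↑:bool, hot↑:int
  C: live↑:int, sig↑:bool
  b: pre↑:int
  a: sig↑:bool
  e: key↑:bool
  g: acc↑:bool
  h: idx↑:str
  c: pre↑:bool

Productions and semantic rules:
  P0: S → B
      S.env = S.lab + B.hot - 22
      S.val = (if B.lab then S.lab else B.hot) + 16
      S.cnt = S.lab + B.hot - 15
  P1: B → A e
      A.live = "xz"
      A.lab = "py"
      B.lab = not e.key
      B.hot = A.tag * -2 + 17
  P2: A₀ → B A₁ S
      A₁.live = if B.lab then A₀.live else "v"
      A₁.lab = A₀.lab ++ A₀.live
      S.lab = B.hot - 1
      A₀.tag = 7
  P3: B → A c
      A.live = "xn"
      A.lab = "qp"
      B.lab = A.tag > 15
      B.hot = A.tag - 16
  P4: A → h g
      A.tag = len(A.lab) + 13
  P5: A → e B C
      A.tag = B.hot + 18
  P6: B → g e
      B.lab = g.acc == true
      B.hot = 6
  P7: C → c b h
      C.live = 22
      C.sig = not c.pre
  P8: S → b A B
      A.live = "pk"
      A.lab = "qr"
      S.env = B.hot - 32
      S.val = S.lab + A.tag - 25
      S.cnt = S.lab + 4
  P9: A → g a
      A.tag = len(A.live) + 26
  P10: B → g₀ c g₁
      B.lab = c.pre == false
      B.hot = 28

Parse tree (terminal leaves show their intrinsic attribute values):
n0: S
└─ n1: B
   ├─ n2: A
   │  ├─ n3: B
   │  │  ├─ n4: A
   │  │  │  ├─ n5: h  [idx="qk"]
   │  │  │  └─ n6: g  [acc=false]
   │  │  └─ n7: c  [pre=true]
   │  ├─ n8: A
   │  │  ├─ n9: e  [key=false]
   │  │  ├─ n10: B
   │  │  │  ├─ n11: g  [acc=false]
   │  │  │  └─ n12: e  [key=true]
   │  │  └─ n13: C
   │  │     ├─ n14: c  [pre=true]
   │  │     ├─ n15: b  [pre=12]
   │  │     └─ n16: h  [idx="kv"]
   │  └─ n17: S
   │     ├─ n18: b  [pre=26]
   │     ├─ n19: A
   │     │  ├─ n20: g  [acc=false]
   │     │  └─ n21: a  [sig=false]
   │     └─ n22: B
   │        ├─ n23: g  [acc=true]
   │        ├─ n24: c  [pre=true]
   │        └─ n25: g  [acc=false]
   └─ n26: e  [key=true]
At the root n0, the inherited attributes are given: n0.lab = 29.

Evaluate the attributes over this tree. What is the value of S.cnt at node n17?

2

1. n0.lab = 29  [given at root]
2. n2.live = "xz"  ["xz"]
3. n2.lab = "py"  ["py"]
4. n4.live = "xn"  ["xn"]
5. n4.lab = "qp"  ["qp"]
6. n5.idx = "qk"  [terminal]
7. n6.acc = false  [terminal]
8. n4.tag = 15  [len(A.lab) + 13]
9. n7.pre = true  [terminal]
10. n3.lab = false  [A.tag > 15]
11. n3.hot = -1  [A.tag - 16]
12. n8.live = "v"  [if B.lab then A₀.live else "v"]
13. n8.lab = "pyxz"  [A₀.lab ++ A₀.live]
14. n9.key = false  [terminal]
15. n11.acc = false  [terminal]
16. n12.key = true  [terminal]
17. n10.lab = false  [g.acc == true]
18. n10.hot = 6  [6]
19. n14.pre = true  [terminal]
20. n15.pre = 12  [terminal]
21. n16.idx = "kv"  [terminal]
22. n13.live = 22  [22]
23. n13.sig = false  [not c.pre]
24. n8.tag = 24  [B.hot + 18]
25. n17.lab = -2  [B.hot - 1]
26. n18.pre = 26  [terminal]
27. n19.live = "pk"  ["pk"]
28. n19.lab = "qr"  ["qr"]
29. n20.acc = false  [terminal]
30. n21.sig = false  [terminal]
31. n19.tag = 28  [len(A.live) + 26]
32. n23.acc = true  [terminal]
33. n24.pre = true  [terminal]
34. n25.acc = false  [terminal]
35. n22.lab = false  [c.pre == false]
36. n22.hot = 28  [28]
37. n17.env = -4  [B.hot - 32]
38. n17.val = 1  [S.lab + A.tag - 25]
39. n17.cnt = 2  [S.lab + 4]
40. n2.tag = 7  [7]
41. n26.key = true  [terminal]
42. n1.lab = false  [not e.key]
43. n1.hot = 3  [A.tag * -2 + 17]
44. n0.env = 10  [S.lab + B.hot - 22]
45. n0.val = 19  [(if B.lab then S.lab else B.hot) + 16]
46. n0.cnt = 17  [S.lab + B.hot - 15]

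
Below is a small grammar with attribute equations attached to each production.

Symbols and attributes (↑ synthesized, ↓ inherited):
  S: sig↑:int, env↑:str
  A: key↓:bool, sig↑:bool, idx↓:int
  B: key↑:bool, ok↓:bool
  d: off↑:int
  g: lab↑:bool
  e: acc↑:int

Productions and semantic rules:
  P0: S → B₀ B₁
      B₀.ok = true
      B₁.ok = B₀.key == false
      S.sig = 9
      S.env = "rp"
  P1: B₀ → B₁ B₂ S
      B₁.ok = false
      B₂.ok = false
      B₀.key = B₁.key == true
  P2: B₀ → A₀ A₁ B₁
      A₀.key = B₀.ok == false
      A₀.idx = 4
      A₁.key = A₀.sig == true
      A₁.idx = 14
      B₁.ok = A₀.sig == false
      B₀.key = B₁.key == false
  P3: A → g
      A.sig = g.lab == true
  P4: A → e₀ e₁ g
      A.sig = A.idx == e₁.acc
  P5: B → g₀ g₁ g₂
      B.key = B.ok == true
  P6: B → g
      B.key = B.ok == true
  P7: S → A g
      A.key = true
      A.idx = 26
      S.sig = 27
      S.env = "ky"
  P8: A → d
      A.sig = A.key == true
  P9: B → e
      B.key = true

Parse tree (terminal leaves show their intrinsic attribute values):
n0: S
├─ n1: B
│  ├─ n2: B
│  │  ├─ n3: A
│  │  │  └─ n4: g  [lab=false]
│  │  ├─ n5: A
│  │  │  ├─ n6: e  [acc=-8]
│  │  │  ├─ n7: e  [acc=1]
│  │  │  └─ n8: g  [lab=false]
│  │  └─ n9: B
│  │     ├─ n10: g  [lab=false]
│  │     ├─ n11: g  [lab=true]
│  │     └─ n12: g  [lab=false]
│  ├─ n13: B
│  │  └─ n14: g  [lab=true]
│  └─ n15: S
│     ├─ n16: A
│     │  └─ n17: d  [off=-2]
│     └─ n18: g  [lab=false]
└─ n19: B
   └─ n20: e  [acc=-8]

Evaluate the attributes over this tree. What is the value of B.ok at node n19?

true

1. n1.ok = true  [true]
2. n2.ok = false  [false]
3. n3.key = true  [B₀.ok == false]
4. n3.idx = 4  [4]
5. n4.lab = false  [terminal]
6. n3.sig = false  [g.lab == true]
7. n5.key = false  [A₀.sig == true]
8. n5.idx = 14  [14]
9. n6.acc = -8  [terminal]
10. n7.acc = 1  [terminal]
11. n8.lab = false  [terminal]
12. n5.sig = false  [A.idx == e₁.acc]
13. n9.ok = true  [A₀.sig == false]
14. n10.lab = false  [terminal]
15. n11.lab = true  [terminal]
16. n12.lab = false  [terminal]
17. n9.key = true  [B.ok == true]
18. n2.key = false  [B₁.key == false]
19. n13.ok = false  [false]
20. n14.lab = true  [terminal]
21. n13.key = false  [B.ok == true]
22. n16.key = true  [true]
23. n16.idx = 26  [26]
24. n17.off = -2  [terminal]
25. n16.sig = true  [A.key == true]
26. n18.lab = false  [terminal]
27. n15.sig = 27  [27]
28. n15.env = "ky"  ["ky"]
29. n1.key = false  [B₁.key == true]
30. n19.ok = true  [B₀.key == false]
31. n20.acc = -8  [terminal]
32. n19.key = true  [true]
33. n0.sig = 9  [9]
34. n0.env = "rp"  ["rp"]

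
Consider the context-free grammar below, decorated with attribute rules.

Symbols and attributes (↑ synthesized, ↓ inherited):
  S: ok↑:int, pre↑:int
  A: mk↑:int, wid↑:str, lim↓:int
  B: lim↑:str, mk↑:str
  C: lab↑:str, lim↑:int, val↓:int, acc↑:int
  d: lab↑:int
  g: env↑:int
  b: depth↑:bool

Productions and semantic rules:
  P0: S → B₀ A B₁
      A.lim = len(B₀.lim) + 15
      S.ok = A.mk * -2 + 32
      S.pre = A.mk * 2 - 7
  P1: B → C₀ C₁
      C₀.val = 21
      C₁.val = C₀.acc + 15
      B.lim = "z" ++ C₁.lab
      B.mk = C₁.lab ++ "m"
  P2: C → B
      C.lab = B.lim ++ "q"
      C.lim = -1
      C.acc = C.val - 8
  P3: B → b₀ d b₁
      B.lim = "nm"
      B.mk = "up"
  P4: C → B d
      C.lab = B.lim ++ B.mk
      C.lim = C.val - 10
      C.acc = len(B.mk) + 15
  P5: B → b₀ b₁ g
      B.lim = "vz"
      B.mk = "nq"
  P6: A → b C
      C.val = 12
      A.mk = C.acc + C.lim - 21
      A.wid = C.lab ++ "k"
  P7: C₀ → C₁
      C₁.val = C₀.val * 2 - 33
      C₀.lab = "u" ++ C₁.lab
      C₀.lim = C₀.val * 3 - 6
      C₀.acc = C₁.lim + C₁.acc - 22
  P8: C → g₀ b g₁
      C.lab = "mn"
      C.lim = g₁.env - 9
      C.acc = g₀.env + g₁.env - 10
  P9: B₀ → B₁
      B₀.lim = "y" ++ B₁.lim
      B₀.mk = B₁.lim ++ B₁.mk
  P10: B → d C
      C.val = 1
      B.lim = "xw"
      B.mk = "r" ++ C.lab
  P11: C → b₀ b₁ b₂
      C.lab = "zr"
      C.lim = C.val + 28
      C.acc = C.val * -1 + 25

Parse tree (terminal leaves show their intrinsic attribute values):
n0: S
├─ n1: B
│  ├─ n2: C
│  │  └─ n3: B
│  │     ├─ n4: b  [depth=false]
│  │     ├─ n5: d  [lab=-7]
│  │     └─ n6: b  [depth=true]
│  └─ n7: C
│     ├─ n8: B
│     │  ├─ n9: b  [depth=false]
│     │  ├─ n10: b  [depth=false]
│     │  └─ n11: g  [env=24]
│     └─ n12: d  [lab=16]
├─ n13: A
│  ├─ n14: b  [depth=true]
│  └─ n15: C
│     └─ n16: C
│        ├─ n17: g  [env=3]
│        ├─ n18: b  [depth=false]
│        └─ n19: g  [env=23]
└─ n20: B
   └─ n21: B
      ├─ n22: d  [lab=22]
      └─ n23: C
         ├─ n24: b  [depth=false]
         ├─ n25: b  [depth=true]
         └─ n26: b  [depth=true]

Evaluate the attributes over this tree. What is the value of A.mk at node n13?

17

1. n2.val = 21  [21]
2. n4.depth = false  [terminal]
3. n5.lab = -7  [terminal]
4. n6.depth = true  [terminal]
5. n3.lim = "nm"  ["nm"]
6. n3.mk = "up"  ["up"]
7. n2.lab = "nmq"  [B.lim ++ "q"]
8. n2.lim = -1  [-1]
9. n2.acc = 13  [C.val - 8]
10. n7.val = 28  [C₀.acc + 15]
11. n9.depth = false  [terminal]
12. n10.depth = false  [terminal]
13. n11.env = 24  [terminal]
14. n8.lim = "vz"  ["vz"]
15. n8.mk = "nq"  ["nq"]
16. n12.lab = 16  [terminal]
17. n7.lab = "vznq"  [B.lim ++ B.mk]
18. n7.lim = 18  [C.val - 10]
19. n7.acc = 17  [len(B.mk) + 15]
20. n1.lim = "zvznq"  ["z" ++ C₁.lab]
21. n1.mk = "vznqm"  [C₁.lab ++ "m"]
22. n13.lim = 20  [len(B₀.lim) + 15]
23. n14.depth = true  [terminal]
24. n15.val = 12  [12]
25. n16.val = -9  [C₀.val * 2 - 33]
26. n17.env = 3  [terminal]
27. n18.depth = false  [terminal]
28. n19.env = 23  [terminal]
29. n16.lab = "mn"  ["mn"]
30. n16.lim = 14  [g₁.env - 9]
31. n16.acc = 16  [g₀.env + g₁.env - 10]
32. n15.lab = "umn"  ["u" ++ C₁.lab]
33. n15.lim = 30  [C₀.val * 3 - 6]
34. n15.acc = 8  [C₁.lim + C₁.acc - 22]
35. n13.mk = 17  [C.acc + C.lim - 21]
36. n13.wid = "umnk"  [C.lab ++ "k"]
37. n22.lab = 22  [terminal]
38. n23.val = 1  [1]
39. n24.depth = false  [terminal]
40. n25.depth = true  [terminal]
41. n26.depth = true  [terminal]
42. n23.lab = "zr"  ["zr"]
43. n23.lim = 29  [C.val + 28]
44. n23.acc = 24  [C.val * -1 + 25]
45. n21.lim = "xw"  ["xw"]
46. n21.mk = "rzr"  ["r" ++ C.lab]
47. n20.lim = "yxw"  ["y" ++ B₁.lim]
48. n20.mk = "xwrzr"  [B₁.lim ++ B₁.mk]
49. n0.ok = -2  [A.mk * -2 + 32]
50. n0.pre = 27  [A.mk * 2 - 7]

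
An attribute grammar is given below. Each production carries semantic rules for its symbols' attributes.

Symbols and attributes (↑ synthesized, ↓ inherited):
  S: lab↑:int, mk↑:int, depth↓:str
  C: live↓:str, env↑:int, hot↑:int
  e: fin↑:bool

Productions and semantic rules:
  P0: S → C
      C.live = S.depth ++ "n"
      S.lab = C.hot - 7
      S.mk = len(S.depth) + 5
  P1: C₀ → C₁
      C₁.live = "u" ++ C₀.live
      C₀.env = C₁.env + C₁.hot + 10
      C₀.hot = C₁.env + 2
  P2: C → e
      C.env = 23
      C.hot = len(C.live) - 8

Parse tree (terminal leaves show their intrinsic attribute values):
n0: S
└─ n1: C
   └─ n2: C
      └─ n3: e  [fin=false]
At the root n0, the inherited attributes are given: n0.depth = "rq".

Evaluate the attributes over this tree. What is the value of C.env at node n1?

1. n0.depth = "rq"  [given at root]
2. n1.live = "rqn"  [S.depth ++ "n"]
3. n2.live = "urqn"  ["u" ++ C₀.live]
4. n3.fin = false  [terminal]
5. n2.env = 23  [23]
6. n2.hot = -4  [len(C.live) - 8]
7. n1.env = 29  [C₁.env + C₁.hot + 10]
8. n1.hot = 25  [C₁.env + 2]
9. n0.lab = 18  [C.hot - 7]
10. n0.mk = 7  [len(S.depth) + 5]

29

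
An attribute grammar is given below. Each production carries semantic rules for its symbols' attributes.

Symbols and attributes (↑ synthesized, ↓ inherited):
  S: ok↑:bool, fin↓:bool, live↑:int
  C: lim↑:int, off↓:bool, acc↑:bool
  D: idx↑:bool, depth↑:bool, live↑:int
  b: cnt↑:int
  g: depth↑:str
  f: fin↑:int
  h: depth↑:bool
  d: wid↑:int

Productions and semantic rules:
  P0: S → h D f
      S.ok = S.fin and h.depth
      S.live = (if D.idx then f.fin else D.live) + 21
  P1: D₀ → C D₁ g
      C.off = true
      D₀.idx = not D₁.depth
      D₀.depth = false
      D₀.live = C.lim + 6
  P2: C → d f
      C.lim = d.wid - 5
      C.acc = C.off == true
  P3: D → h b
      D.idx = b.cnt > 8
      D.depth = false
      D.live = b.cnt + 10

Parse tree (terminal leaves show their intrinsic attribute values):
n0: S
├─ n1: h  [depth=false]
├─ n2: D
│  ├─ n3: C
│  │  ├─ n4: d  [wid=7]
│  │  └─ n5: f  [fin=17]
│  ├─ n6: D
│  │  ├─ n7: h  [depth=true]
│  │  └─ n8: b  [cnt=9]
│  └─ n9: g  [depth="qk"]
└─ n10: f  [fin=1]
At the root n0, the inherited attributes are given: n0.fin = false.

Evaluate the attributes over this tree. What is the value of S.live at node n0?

1. n0.fin = false  [given at root]
2. n1.depth = false  [terminal]
3. n3.off = true  [true]
4. n4.wid = 7  [terminal]
5. n5.fin = 17  [terminal]
6. n3.lim = 2  [d.wid - 5]
7. n3.acc = true  [C.off == true]
8. n7.depth = true  [terminal]
9. n8.cnt = 9  [terminal]
10. n6.idx = true  [b.cnt > 8]
11. n6.depth = false  [false]
12. n6.live = 19  [b.cnt + 10]
13. n9.depth = "qk"  [terminal]
14. n2.idx = true  [not D₁.depth]
15. n2.depth = false  [false]
16. n2.live = 8  [C.lim + 6]
17. n10.fin = 1  [terminal]
18. n0.ok = false  [S.fin and h.depth]
19. n0.live = 22  [(if D.idx then f.fin else D.live) + 21]

22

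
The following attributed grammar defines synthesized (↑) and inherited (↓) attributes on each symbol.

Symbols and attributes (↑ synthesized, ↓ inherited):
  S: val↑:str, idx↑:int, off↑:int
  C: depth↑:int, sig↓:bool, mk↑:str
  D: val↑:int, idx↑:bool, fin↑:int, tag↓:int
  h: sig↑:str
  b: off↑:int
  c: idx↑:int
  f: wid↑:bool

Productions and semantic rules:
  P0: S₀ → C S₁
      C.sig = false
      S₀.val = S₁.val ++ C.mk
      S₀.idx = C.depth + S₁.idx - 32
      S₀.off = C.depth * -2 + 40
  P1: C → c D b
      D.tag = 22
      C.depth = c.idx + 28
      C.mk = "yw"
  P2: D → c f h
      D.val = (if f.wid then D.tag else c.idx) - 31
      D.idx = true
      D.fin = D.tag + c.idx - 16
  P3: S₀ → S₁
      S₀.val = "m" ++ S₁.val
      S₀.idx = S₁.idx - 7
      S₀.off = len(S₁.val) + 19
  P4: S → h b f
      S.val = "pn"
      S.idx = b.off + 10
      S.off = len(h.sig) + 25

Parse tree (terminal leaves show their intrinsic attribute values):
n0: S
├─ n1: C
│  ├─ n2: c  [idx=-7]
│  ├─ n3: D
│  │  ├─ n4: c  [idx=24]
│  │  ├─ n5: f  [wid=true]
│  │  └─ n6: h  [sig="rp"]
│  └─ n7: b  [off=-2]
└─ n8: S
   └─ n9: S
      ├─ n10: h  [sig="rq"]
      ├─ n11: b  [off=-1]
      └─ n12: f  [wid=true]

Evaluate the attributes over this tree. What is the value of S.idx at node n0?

-9

1. n1.sig = false  [false]
2. n2.idx = -7  [terminal]
3. n3.tag = 22  [22]
4. n4.idx = 24  [terminal]
5. n5.wid = true  [terminal]
6. n6.sig = "rp"  [terminal]
7. n3.val = -9  [(if f.wid then D.tag else c.idx) - 31]
8. n3.idx = true  [true]
9. n3.fin = 30  [D.tag + c.idx - 16]
10. n7.off = -2  [terminal]
11. n1.depth = 21  [c.idx + 28]
12. n1.mk = "yw"  ["yw"]
13. n10.sig = "rq"  [terminal]
14. n11.off = -1  [terminal]
15. n12.wid = true  [terminal]
16. n9.val = "pn"  ["pn"]
17. n9.idx = 9  [b.off + 10]
18. n9.off = 27  [len(h.sig) + 25]
19. n8.val = "mpn"  ["m" ++ S₁.val]
20. n8.idx = 2  [S₁.idx - 7]
21. n8.off = 21  [len(S₁.val) + 19]
22. n0.val = "mpnyw"  [S₁.val ++ C.mk]
23. n0.idx = -9  [C.depth + S₁.idx - 32]
24. n0.off = -2  [C.depth * -2 + 40]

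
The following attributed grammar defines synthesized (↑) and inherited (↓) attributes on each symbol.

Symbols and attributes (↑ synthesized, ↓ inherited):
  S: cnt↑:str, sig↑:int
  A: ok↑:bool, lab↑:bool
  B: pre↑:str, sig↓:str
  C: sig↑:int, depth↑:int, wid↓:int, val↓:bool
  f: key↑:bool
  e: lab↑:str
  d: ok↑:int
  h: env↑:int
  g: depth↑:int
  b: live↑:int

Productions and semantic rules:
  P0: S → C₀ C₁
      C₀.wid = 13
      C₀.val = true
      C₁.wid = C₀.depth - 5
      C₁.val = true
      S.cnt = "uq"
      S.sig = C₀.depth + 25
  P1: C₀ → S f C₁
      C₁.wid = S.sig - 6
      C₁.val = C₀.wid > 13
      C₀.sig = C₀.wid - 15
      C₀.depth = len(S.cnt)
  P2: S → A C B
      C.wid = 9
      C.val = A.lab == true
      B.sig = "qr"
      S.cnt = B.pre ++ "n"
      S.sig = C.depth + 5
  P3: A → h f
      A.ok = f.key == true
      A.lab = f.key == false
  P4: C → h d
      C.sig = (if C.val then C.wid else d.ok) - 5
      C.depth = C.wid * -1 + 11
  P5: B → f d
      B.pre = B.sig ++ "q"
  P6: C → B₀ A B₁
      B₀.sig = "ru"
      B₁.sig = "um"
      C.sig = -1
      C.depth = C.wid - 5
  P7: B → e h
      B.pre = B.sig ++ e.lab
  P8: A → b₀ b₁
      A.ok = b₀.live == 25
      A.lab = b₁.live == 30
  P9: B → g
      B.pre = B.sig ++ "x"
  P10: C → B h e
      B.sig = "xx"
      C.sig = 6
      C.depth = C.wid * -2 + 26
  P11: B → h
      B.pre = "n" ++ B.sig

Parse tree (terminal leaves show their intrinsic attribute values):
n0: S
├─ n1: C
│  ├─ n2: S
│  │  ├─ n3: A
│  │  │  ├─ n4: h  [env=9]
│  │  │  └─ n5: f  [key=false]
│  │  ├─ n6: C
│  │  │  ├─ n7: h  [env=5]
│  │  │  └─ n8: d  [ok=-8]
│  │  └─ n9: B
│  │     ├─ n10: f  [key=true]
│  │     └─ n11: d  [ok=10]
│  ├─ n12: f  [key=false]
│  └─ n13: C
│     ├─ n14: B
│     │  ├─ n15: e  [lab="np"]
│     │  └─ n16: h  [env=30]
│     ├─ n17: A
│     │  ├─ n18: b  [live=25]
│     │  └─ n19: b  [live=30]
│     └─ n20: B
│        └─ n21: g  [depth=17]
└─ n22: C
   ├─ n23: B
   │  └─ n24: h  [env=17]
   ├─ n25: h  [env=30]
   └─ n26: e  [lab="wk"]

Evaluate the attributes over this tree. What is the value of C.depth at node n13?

1. n1.wid = 13  [13]
2. n1.val = true  [true]
3. n4.env = 9  [terminal]
4. n5.key = false  [terminal]
5. n3.ok = false  [f.key == true]
6. n3.lab = true  [f.key == false]
7. n6.wid = 9  [9]
8. n6.val = true  [A.lab == true]
9. n7.env = 5  [terminal]
10. n8.ok = -8  [terminal]
11. n6.sig = 4  [(if C.val then C.wid else d.ok) - 5]
12. n6.depth = 2  [C.wid * -1 + 11]
13. n9.sig = "qr"  ["qr"]
14. n10.key = true  [terminal]
15. n11.ok = 10  [terminal]
16. n9.pre = "qrq"  [B.sig ++ "q"]
17. n2.cnt = "qrqn"  [B.pre ++ "n"]
18. n2.sig = 7  [C.depth + 5]
19. n12.key = false  [terminal]
20. n13.wid = 1  [S.sig - 6]
21. n13.val = false  [C₀.wid > 13]
22. n14.sig = "ru"  ["ru"]
23. n15.lab = "np"  [terminal]
24. n16.env = 30  [terminal]
25. n14.pre = "runp"  [B.sig ++ e.lab]
26. n18.live = 25  [terminal]
27. n19.live = 30  [terminal]
28. n17.ok = true  [b₀.live == 25]
29. n17.lab = true  [b₁.live == 30]
30. n20.sig = "um"  ["um"]
31. n21.depth = 17  [terminal]
32. n20.pre = "umx"  [B.sig ++ "x"]
33. n13.sig = -1  [-1]
34. n13.depth = -4  [C.wid - 5]
35. n1.sig = -2  [C₀.wid - 15]
36. n1.depth = 4  [len(S.cnt)]
37. n22.wid = -1  [C₀.depth - 5]
38. n22.val = true  [true]
39. n23.sig = "xx"  ["xx"]
40. n24.env = 17  [terminal]
41. n23.pre = "nxx"  ["n" ++ B.sig]
42. n25.env = 30  [terminal]
43. n26.lab = "wk"  [terminal]
44. n22.sig = 6  [6]
45. n22.depth = 28  [C.wid * -2 + 26]
46. n0.cnt = "uq"  ["uq"]
47. n0.sig = 29  [C₀.depth + 25]

-4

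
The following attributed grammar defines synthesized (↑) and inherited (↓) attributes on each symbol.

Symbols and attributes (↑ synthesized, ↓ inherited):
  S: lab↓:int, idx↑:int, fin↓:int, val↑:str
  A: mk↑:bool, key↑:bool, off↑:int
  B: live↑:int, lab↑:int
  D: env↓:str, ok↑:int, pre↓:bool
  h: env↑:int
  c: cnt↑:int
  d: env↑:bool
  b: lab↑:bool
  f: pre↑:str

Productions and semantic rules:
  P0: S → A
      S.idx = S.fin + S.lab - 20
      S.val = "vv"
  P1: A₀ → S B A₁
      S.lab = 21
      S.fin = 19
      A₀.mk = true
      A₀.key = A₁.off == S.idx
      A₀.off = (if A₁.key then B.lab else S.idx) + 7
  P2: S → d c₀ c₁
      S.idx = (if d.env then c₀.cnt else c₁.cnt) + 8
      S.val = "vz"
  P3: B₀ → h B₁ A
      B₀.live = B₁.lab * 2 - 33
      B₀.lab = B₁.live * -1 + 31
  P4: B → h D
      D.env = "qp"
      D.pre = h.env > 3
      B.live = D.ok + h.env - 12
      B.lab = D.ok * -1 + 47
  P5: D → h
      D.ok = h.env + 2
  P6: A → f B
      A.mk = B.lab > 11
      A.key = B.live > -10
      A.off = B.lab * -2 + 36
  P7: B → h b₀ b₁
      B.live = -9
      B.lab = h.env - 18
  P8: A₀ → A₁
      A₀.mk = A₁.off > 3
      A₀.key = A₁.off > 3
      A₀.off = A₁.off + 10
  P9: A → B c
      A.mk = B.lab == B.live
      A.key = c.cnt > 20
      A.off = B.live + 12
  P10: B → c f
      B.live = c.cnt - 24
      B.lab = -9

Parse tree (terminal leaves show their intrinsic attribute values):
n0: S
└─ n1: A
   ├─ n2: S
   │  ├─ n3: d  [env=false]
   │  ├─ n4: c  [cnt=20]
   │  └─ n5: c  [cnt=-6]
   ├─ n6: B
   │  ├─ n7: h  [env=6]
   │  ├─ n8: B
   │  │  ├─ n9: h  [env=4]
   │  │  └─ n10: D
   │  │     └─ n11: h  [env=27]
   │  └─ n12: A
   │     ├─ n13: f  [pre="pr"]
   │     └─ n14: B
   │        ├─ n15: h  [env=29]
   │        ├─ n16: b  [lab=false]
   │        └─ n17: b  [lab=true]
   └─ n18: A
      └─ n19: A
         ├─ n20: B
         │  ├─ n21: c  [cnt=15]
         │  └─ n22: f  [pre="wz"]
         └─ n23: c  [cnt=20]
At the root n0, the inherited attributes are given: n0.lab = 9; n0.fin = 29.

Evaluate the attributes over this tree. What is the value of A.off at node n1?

9

1. n0.lab = 9  [given at root]
2. n0.fin = 29  [given at root]
3. n2.lab = 21  [21]
4. n2.fin = 19  [19]
5. n3.env = false  [terminal]
6. n4.cnt = 20  [terminal]
7. n5.cnt = -6  [terminal]
8. n2.idx = 2  [(if d.env then c₀.cnt else c₁.cnt) + 8]
9. n2.val = "vz"  ["vz"]
10. n7.env = 6  [terminal]
11. n9.env = 4  [terminal]
12. n10.env = "qp"  ["qp"]
13. n10.pre = true  [h.env > 3]
14. n11.env = 27  [terminal]
15. n10.ok = 29  [h.env + 2]
16. n8.live = 21  [D.ok + h.env - 12]
17. n8.lab = 18  [D.ok * -1 + 47]
18. n13.pre = "pr"  [terminal]
19. n15.env = 29  [terminal]
20. n16.lab = false  [terminal]
21. n17.lab = true  [terminal]
22. n14.live = -9  [-9]
23. n14.lab = 11  [h.env - 18]
24. n12.mk = false  [B.lab > 11]
25. n12.key = true  [B.live > -10]
26. n12.off = 14  [B.lab * -2 + 36]
27. n6.live = 3  [B₁.lab * 2 - 33]
28. n6.lab = 10  [B₁.live * -1 + 31]
29. n21.cnt = 15  [terminal]
30. n22.pre = "wz"  [terminal]
31. n20.live = -9  [c.cnt - 24]
32. n20.lab = -9  [-9]
33. n23.cnt = 20  [terminal]
34. n19.mk = true  [B.lab == B.live]
35. n19.key = false  [c.cnt > 20]
36. n19.off = 3  [B.live + 12]
37. n18.mk = false  [A₁.off > 3]
38. n18.key = false  [A₁.off > 3]
39. n18.off = 13  [A₁.off + 10]
40. n1.mk = true  [true]
41. n1.key = false  [A₁.off == S.idx]
42. n1.off = 9  [(if A₁.key then B.lab else S.idx) + 7]
43. n0.idx = 18  [S.fin + S.lab - 20]
44. n0.val = "vv"  ["vv"]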